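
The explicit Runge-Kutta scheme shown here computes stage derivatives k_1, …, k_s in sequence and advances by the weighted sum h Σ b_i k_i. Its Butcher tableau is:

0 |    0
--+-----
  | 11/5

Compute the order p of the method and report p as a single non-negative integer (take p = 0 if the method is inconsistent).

0

b = (11/5)
c = (0)
Σ b_i: 11/5·1 = 11/5 ≠ 1 ⇒ order 0.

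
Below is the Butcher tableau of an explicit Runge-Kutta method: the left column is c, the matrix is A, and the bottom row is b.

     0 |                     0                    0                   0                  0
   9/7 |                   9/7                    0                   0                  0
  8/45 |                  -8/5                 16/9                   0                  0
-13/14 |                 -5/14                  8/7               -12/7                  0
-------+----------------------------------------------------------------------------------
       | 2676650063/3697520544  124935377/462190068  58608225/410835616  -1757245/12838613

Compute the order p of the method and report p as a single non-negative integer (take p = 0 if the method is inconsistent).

3

b = (2676650063/3697520544, 124935377/462190068, 58608225/410835616, -1757245/12838613)
c = (0, 9/7, 8/45, -13/14)
Ac = (0, 0, 16/7, 856/735)
Σ b_i: 2676650063/3697520544·1 + 124935377/462190068·1 + 58608225/410835616·1 + (-1757245/12838613)·1 = 1 ✓
b·c: 124935377/462190068·9/7 + 58608225/410835616·8/45 + (-1757245/12838613)·(-13/14) = 1/2 ✓
b·c²: 124935377/462190068·81/49 + 58608225/410835616·64/2025 + (-1757245/12838613)·169/196 = 1/3 ✓
b·Ac: 58608225/410835616·16/7 + (-1757245/12838613)·856/735 = 1/6 ✓
b·c³: 124935377/462190068·729/343 + 58608225/410835616·512/91125 + (-1757245/12838613)·(-2197/2744) = 465334118339/679419399960 ≠ 1/4 ⇒ order 3.
b·(c∘Ac): 58608225/410835616·128/315 + (-1757245/12838613)·(-5564/5145) = 388753768/1887276111 ≠ 1/8
b·Ac²: 58608225/410835616·144/49 + (-1757245/12838613)·424856/231525 = 4078214713/24264978570 ≠ 1/12
b·A²c: (-1757245/12838613)·(-192/49) = 48198720/89870291 ≠ 1/24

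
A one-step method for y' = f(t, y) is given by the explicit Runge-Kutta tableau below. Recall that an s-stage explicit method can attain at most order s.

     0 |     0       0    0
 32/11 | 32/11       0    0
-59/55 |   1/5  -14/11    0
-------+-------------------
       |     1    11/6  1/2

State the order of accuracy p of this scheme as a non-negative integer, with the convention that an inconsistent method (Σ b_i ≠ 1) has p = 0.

b = (1, 11/6, 1/2)
c = (0, 32/11, -59/55)
Ac = (0, 0, -448/121)
Σ b_i: 1·1 + 11/6·1 + 1/2·1 = 10/3 ≠ 1 ⇒ order 0.

0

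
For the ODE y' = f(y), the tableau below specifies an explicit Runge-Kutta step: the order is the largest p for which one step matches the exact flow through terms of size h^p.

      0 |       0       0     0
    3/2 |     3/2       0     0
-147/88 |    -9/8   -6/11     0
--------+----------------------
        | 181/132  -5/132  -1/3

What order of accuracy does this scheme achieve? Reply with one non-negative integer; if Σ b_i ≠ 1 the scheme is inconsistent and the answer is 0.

2

b = (181/132, -5/132, -1/3)
c = (0, 3/2, -147/88)
Ac = (0, 0, -9/11)
Σ b_i: 181/132·1 + (-5/132)·1 + (-1/3)·1 = 1 ✓
b·c: (-5/132)·3/2 + (-1/3)·(-147/88) = 1/2 ✓
b·c²: (-5/132)·9/4 + (-1/3)·21609/7744 = -7863/7744 ≠ 1/3 ⇒ order 2.
b·Ac: (-1/3)·(-9/11) = 3/11 ≠ 1/6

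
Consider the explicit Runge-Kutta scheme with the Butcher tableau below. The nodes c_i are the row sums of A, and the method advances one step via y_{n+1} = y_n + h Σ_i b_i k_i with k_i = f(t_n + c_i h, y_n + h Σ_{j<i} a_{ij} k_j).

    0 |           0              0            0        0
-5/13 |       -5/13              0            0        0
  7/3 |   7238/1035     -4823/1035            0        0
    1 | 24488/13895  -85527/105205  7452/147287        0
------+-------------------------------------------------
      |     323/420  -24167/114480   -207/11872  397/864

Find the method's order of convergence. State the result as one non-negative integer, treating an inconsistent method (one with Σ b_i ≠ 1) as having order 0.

b = (323/420, -24167/114480, -207/11872, 397/864)
c = (0, -5/13, 7/3, 1)
Ac = (0, 0, 371/207, 171/397)
Σ b_i: 323/420·1 + (-24167/114480)·1 + (-207/11872)·1 + 397/864·1 = 1 ✓
b·c: (-24167/114480)·(-5/13) + (-207/11872)·7/3 + 397/864·1 = 1/2 ✓
b·c²: (-24167/114480)·25/169 + (-207/11872)·49/9 + 397/864·1 = 1/3 ✓
b·Ac: (-207/11872)·371/207 + 397/864·171/397 = 1/6 ✓
b·c³: (-24167/114480)·(-125/2197) + (-207/11872)·343/27 + 397/864·1 = 1/4 ✓
b·(c∘Ac): (-207/11872)·2597/621 + 397/864·171/397 = 1/8 ✓
b·Ac²: (-207/11872)·(-1855/2691) + 397/864·801/5161 = 1/12 ✓
b·A²c: 397/864·36/397 = 1/24 ✓; 4 stages ⇒ order 4.

4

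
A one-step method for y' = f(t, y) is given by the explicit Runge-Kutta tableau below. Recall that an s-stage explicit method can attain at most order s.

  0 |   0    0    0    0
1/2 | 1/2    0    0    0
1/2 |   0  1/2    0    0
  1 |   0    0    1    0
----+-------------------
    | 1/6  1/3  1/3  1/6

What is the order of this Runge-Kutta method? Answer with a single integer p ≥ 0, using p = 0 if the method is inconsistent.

4

b = (1/6, 1/3, 1/3, 1/6)
c = (0, 1/2, 1/2, 1)
Ac = (0, 0, 1/4, 1/2)
Σ b_i: 1/6·1 + 1/3·1 + 1/3·1 + 1/6·1 = 1 ✓
b·c: 1/3·1/2 + 1/3·1/2 + 1/6·1 = 1/2 ✓
b·c²: 1/3·1/4 + 1/3·1/4 + 1/6·1 = 1/3 ✓
b·Ac: 1/3·1/4 + 1/6·1/2 = 1/6 ✓
b·c³: 1/3·1/8 + 1/3·1/8 + 1/6·1 = 1/4 ✓
b·(c∘Ac): 1/3·1/8 + 1/6·1/2 = 1/8 ✓
b·Ac²: 1/3·1/8 + 1/6·1/4 = 1/12 ✓
b·A²c: 1/6·1/4 = 1/24 ✓; 4 stages ⇒ order 4.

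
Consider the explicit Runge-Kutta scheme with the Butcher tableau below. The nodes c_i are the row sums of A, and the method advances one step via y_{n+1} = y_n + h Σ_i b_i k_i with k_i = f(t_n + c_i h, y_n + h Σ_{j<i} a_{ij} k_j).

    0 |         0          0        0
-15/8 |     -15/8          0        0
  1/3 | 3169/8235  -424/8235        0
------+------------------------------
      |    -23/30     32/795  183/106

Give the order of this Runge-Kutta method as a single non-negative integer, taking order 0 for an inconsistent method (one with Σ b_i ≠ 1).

3

b = (-23/30, 32/795, 183/106)
c = (0, -15/8, 1/3)
Ac = (0, 0, 53/549)
Σ b_i: (-23/30)·1 + 32/795·1 + 183/106·1 = 1 ✓
b·c: 32/795·(-15/8) + 183/106·1/3 = 1/2 ✓
b·c²: 32/795·225/64 + 183/106·1/9 = 1/3 ✓
b·Ac: 183/106·53/549 = 1/6 ✓; 3 stages ⇒ order 3.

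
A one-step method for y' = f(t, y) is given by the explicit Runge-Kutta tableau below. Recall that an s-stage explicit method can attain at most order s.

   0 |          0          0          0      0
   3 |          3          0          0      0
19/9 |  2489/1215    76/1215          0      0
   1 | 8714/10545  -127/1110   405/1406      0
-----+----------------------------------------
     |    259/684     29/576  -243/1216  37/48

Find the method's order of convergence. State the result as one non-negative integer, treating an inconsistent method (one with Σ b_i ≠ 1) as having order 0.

4

b = (259/684, 29/576, -243/1216, 37/48)
c = (0, 3, 19/9, 1)
Ac = (0, 0, 76/405, 49/185)
Σ b_i: 259/684·1 + 29/576·1 + (-243/1216)·1 + 37/48·1 = 1 ✓
b·c: 29/576·3 + (-243/1216)·19/9 + 37/48·1 = 1/2 ✓
b·c²: 29/576·9 + (-243/1216)·361/81 + 37/48·1 = 1/3 ✓
b·Ac: (-243/1216)·76/405 + 37/48·49/185 = 1/6 ✓
b·c³: 29/576·27 + (-243/1216)·6859/729 + 37/48·1 = 1/4 ✓
b·(c∘Ac): (-243/1216)·1444/3645 + 37/48·49/185 = 1/8 ✓
b·Ac²: (-243/1216)·76/135 + 37/48·47/185 = 1/12 ✓
b·A²c: 37/48·2/37 = 1/24 ✓; 4 stages ⇒ order 4.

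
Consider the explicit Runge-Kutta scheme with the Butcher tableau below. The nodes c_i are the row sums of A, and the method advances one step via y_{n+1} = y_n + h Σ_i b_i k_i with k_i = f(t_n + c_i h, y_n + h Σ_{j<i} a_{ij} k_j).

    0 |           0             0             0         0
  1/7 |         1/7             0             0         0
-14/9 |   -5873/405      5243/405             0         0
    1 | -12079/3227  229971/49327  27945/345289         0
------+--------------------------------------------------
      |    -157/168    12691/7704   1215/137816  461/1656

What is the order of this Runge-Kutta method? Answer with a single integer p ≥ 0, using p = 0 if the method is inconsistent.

b = (-157/168, 12691/7704, 1215/137816, 461/1656)
c = (0, 1/7, -14/9, 1)
Ac = (0, 0, 749/405, 249/461)
Σ b_i: (-157/168)·1 + 12691/7704·1 + 1215/137816·1 + 461/1656·1 = 1 ✓
b·c: 12691/7704·1/7 + 1215/137816·(-14/9) + 461/1656·1 = 1/2 ✓
b·c²: 12691/7704·1/49 + 1215/137816·196/81 + 461/1656·1 = 1/3 ✓
b·Ac: 1215/137816·749/405 + 461/1656·249/461 = 1/6 ✓
b·c³: 12691/7704·1/343 + 1215/137816·(-2744/729) + 461/1656·1 = 1/4 ✓
b·(c∘Ac): 1215/137816·(-10486/3645) + 461/1656·249/461 = 1/8 ✓
b·Ac²: 1215/137816·107/405 + 461/1656·939/3227 = 1/12 ✓
b·A²c: 461/1656·69/461 = 1/24 ✓; 4 stages ⇒ order 4.

4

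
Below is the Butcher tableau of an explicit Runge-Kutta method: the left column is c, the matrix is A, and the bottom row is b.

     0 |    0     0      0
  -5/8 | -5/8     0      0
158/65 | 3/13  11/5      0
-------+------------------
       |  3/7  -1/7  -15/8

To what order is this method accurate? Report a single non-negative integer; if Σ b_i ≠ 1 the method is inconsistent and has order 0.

0

b = (3/7, -1/7, -15/8)
c = (0, -5/8, 158/65)
Ac = (0, 0, -11/8)
Σ b_i: 3/7·1 + (-1/7)·1 + (-15/8)·1 = -89/56 ≠ 1 ⇒ order 0.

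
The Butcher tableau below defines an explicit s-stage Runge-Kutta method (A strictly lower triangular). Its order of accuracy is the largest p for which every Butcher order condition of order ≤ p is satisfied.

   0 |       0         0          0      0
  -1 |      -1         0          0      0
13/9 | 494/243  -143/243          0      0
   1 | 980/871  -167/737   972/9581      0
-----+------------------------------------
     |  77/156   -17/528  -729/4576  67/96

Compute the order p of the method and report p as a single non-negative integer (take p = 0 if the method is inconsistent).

b = (77/156, -17/528, -729/4576, 67/96)
c = (0, -1, 13/9, 1)
Ac = (0, 0, 143/243, 25/67)
Σ b_i: 77/156·1 + (-17/528)·1 + (-729/4576)·1 + 67/96·1 = 1 ✓
b·c: (-17/528)·(-1) + (-729/4576)·13/9 + 67/96·1 = 1/2 ✓
b·c²: (-17/528)·1 + (-729/4576)·169/81 + 67/96·1 = 1/3 ✓
b·Ac: (-729/4576)·143/243 + 67/96·25/67 = 1/6 ✓
b·c³: (-17/528)·(-1) + (-729/4576)·2197/729 + 67/96·1 = 1/4 ✓
b·(c∘Ac): (-729/4576)·1859/2187 + 67/96·25/67 = 1/8 ✓
b·Ac²: (-729/4576)·(-143/243) + 67/96·(-1/67) = 1/12 ✓
b·A²c: 67/96·4/67 = 1/24 ✓; 4 stages ⇒ order 4.

4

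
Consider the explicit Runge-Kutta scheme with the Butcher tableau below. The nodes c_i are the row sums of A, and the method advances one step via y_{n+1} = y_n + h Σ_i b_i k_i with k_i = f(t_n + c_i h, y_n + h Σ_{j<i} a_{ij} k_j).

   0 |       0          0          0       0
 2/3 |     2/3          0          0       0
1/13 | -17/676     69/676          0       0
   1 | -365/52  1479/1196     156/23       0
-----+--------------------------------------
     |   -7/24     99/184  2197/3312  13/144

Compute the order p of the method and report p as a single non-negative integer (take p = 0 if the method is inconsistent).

b = (-7/24, 99/184, 2197/3312, 13/144)
c = (0, 2/3, 1/13, 1)
Ac = (0, 0, 23/338, 35/26)
Σ b_i: (-7/24)·1 + 99/184·1 + 2197/3312·1 + 13/144·1 = 1 ✓
b·c: 99/184·2/3 + 2197/3312·1/13 + 13/144·1 = 1/2 ✓
b·c²: 99/184·4/9 + 2197/3312·1/169 + 13/144·1 = 1/3 ✓
b·Ac: 2197/3312·23/338 + 13/144·35/26 = 1/6 ✓
b·c³: 99/184·8/27 + 2197/3312·1/2197 + 13/144·1 = 1/4 ✓
b·(c∘Ac): 2197/3312·23/4394 + 13/144·35/26 = 1/8 ✓
b·Ac²: 2197/3312·23/507 + 13/144·23/39 = 1/12 ✓
b·A²c: 13/144·6/13 = 1/24 ✓; 4 stages ⇒ order 4.

4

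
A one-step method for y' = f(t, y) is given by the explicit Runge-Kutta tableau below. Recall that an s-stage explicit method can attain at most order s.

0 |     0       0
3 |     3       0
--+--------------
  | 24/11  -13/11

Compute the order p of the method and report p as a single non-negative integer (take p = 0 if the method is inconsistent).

b = (24/11, -13/11)
c = (0, 3)
Σ b_i: 24/11·1 + (-13/11)·1 = 1 ✓
b·c: (-13/11)·3 = -39/11 ≠ 1/2 ⇒ order 1.

1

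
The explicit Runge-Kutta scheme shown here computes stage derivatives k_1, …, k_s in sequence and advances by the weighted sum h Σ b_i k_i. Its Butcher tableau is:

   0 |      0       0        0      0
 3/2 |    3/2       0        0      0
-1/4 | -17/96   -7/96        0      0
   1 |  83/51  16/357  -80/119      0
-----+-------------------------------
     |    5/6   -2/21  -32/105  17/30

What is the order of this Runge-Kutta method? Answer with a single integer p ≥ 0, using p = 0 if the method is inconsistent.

b = (5/6, -2/21, -32/105, 17/30)
c = (0, 3/2, -1/4, 1)
Ac = (0, 0, -7/64, 4/17)
Σ b_i: 5/6·1 + (-2/21)·1 + (-32/105)·1 + 17/30·1 = 1 ✓
b·c: (-2/21)·3/2 + (-32/105)·(-1/4) + 17/30·1 = 1/2 ✓
b·c²: (-2/21)·9/4 + (-32/105)·1/16 + 17/30·1 = 1/3 ✓
b·Ac: (-32/105)·(-7/64) + 17/30·4/17 = 1/6 ✓
b·c³: (-2/21)·27/8 + (-32/105)·(-1/64) + 17/30·1 = 1/4 ✓
b·(c∘Ac): (-32/105)·7/256 + 17/30·4/17 = 1/8 ✓
b·Ac²: (-32/105)·(-21/128) + 17/30·1/17 = 1/12 ✓
b·A²c: 17/30·5/68 = 1/24 ✓; 4 stages ⇒ order 4.

4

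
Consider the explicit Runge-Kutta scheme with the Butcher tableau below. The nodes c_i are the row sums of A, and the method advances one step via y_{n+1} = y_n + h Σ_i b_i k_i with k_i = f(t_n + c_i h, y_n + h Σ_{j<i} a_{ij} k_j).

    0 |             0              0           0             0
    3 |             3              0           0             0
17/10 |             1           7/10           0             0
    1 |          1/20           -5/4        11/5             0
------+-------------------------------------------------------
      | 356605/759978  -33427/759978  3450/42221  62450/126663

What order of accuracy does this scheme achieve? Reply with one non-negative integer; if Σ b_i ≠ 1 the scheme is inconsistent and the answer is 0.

3

b = (356605/759978, -33427/759978, 3450/42221, 62450/126663)
c = (0, 3, 17/10, 1)
Ac = (0, 0, 21/10, -1/100)
Σ b_i: 356605/759978·1 + (-33427/759978)·1 + 3450/42221·1 + 62450/126663·1 = 1 ✓
b·c: (-33427/759978)·3 + 3450/42221·17/10 + 62450/126663·1 = 1/2 ✓
b·c²: (-33427/759978)·9 + 3450/42221·289/100 + 62450/126663·1 = 1/3 ✓
b·Ac: 3450/42221·21/10 + 62450/126663·(-1/100) = 1/6 ✓
b·c³: (-33427/759978)·27 + 3450/42221·4913/1000 + 62450/126663·1 = -742439/2533260 ≠ 1/4 ⇒ order 3.
b·(c∘Ac): 3450/42221·357/100 + 62450/126663·(-1/100) = 36325/126663 ≠ 1/8
b·Ac²: 3450/42221·63/10 + 62450/126663·(-1223/250) = -1201502/633315 ≠ 1/12
b·A²c: 62450/126663·231/50 = 96173/42221 ≠ 1/24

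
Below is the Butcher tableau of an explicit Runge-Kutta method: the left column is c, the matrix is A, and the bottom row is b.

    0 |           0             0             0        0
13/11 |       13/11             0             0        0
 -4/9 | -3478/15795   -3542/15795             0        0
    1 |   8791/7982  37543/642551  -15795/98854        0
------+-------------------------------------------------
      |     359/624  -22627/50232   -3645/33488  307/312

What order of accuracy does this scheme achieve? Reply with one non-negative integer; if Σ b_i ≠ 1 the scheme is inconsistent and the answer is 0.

4

b = (359/624, -22627/50232, -3645/33488, 307/312)
c = (0, 13/11, -4/9, 1)
Ac = (0, 0, -322/1215, 43/307)
Σ b_i: 359/624·1 + (-22627/50232)·1 + (-3645/33488)·1 + 307/312·1 = 1 ✓
b·c: (-22627/50232)·13/11 + (-3645/33488)·(-4/9) + 307/312·1 = 1/2 ✓
b·c²: (-22627/50232)·169/121 + (-3645/33488)·16/81 + 307/312·1 = 1/3 ✓
b·Ac: (-3645/33488)·(-322/1215) + 307/312·43/307 = 1/6 ✓
b·c³: (-22627/50232)·2197/1331 + (-3645/33488)·(-64/729) + 307/312·1 = 1/4 ✓
b·(c∘Ac): (-3645/33488)·1288/10935 + 307/312·43/307 = 1/8 ✓
b·Ac²: (-3645/33488)·(-4186/13365) + 307/312·169/3377 = 1/12 ✓
b·A²c: 307/312·13/307 = 1/24 ✓; 4 stages ⇒ order 4.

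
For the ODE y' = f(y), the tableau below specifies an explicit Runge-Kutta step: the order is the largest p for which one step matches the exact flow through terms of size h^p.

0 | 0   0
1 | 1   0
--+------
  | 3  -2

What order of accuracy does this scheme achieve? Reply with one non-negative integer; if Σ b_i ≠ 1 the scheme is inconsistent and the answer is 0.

1

b = (3, -2)
c = (0, 1)
Σ b_i: 3·1 + (-2)·1 = 1 ✓
b·c: (-2)·1 = -2 ≠ 1/2 ⇒ order 1.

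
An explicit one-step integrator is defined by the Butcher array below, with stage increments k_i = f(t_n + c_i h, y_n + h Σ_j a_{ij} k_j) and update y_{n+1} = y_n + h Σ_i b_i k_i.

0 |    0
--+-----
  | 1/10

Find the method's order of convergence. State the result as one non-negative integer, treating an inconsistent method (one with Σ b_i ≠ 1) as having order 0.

0

b = (1/10)
c = (0)
Σ b_i: 1/10·1 = 1/10 ≠ 1 ⇒ order 0.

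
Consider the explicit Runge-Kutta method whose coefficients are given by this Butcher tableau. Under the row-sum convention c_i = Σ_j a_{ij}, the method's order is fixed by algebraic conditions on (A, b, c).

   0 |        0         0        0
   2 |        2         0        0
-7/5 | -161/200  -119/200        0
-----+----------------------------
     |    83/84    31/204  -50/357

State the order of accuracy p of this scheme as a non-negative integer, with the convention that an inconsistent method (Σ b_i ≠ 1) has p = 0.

3

b = (83/84, 31/204, -50/357)
c = (0, 2, -7/5)
Ac = (0, 0, -119/100)
Σ b_i: 83/84·1 + 31/204·1 + (-50/357)·1 = 1 ✓
b·c: 31/204·2 + (-50/357)·(-7/5) = 1/2 ✓
b·c²: 31/204·4 + (-50/357)·49/25 = 1/3 ✓
b·Ac: (-50/357)·(-119/100) = 1/6 ✓; 3 stages ⇒ order 3.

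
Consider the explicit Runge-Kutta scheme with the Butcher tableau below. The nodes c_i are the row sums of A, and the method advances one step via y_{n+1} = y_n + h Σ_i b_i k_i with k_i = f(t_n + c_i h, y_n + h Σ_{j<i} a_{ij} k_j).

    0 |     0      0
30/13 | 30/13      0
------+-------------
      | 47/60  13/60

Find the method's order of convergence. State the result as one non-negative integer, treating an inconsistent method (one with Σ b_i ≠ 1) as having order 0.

b = (47/60, 13/60)
c = (0, 30/13)
Σ b_i: 47/60·1 + 13/60·1 = 1 ✓
b·c: 13/60·30/13 = 1/2 ✓; 2 stages ⇒ order 2.

2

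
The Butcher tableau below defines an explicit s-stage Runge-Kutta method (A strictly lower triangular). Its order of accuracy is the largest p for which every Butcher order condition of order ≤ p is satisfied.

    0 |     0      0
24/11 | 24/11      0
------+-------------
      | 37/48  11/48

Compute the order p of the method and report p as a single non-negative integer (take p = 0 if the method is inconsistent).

b = (37/48, 11/48)
c = (0, 24/11)
Σ b_i: 37/48·1 + 11/48·1 = 1 ✓
b·c: 11/48·24/11 = 1/2 ✓; 2 stages ⇒ order 2.

2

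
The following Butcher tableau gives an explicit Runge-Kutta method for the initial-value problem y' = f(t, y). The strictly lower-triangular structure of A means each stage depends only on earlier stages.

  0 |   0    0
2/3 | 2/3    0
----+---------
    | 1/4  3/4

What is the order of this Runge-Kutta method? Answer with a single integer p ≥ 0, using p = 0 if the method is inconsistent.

2

b = (1/4, 3/4)
c = (0, 2/3)
Σ b_i: 1/4·1 + 3/4·1 = 1 ✓
b·c: 3/4·2/3 = 1/2 ✓; 2 stages ⇒ order 2.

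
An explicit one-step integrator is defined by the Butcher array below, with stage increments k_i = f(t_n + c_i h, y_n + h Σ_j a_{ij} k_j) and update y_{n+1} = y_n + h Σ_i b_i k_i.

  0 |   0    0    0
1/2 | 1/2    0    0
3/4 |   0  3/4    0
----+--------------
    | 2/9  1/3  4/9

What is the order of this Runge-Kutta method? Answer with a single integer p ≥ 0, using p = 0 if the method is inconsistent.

3

b = (2/9, 1/3, 4/9)
c = (0, 1/2, 3/4)
Ac = (0, 0, 3/8)
Σ b_i: 2/9·1 + 1/3·1 + 4/9·1 = 1 ✓
b·c: 1/3·1/2 + 4/9·3/4 = 1/2 ✓
b·c²: 1/3·1/4 + 4/9·9/16 = 1/3 ✓
b·Ac: 4/9·3/8 = 1/6 ✓; 3 stages ⇒ order 3.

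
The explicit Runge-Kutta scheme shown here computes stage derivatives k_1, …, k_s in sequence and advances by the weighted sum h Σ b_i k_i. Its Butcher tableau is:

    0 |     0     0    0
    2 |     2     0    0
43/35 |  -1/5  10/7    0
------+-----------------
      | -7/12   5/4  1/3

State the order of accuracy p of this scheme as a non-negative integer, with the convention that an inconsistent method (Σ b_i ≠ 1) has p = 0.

b = (-7/12, 5/4, 1/3)
c = (0, 2, 43/35)
Ac = (0, 0, 20/7)
Σ b_i: (-7/12)·1 + 5/4·1 + 1/3·1 = 1 ✓
b·c: 5/4·2 + 1/3·43/35 = 611/210 ≠ 1/2 ⇒ order 1.

1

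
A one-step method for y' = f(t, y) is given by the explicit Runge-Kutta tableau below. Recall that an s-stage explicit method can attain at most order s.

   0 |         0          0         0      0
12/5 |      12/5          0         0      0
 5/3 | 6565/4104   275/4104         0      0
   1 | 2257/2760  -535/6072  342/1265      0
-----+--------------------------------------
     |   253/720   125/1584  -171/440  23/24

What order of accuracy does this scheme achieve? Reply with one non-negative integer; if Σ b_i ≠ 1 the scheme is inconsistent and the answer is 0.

4

b = (253/720, 125/1584, -171/440, 23/24)
c = (0, 12/5, 5/3, 1)
Ac = (0, 0, 55/342, 11/46)
Σ b_i: 253/720·1 + 125/1584·1 + (-171/440)·1 + 23/24·1 = 1 ✓
b·c: 125/1584·12/5 + (-171/440)·5/3 + 23/24·1 = 1/2 ✓
b·c²: 125/1584·144/25 + (-171/440)·25/9 + 23/24·1 = 1/3 ✓
b·Ac: (-171/440)·55/342 + 23/24·11/46 = 1/6 ✓
b·c³: 125/1584·1728/125 + (-171/440)·125/27 + 23/24·1 = 1/4 ✓
b·(c∘Ac): (-171/440)·275/1026 + 23/24·11/46 = 1/8 ✓
b·Ac²: (-171/440)·22/57 + 23/24·28/115 = 1/12 ✓
b·A²c: 23/24·1/23 = 1/24 ✓; 4 stages ⇒ order 4.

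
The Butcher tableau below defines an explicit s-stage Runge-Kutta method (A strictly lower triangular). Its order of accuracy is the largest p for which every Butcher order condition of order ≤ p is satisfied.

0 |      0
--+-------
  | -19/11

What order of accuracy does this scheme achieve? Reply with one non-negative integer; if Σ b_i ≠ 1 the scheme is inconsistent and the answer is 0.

b = (-19/11)
c = (0)
Σ b_i: (-19/11)·1 = -19/11 ≠ 1 ⇒ order 0.

0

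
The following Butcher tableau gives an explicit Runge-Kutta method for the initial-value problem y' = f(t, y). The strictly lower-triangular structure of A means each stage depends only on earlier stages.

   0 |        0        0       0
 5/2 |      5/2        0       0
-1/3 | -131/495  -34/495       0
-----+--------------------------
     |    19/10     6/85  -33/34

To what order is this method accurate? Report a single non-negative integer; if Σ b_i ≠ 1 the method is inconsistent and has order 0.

3

b = (19/10, 6/85, -33/34)
c = (0, 5/2, -1/3)
Ac = (0, 0, -17/99)
Σ b_i: 19/10·1 + 6/85·1 + (-33/34)·1 = 1 ✓
b·c: 6/85·5/2 + (-33/34)·(-1/3) = 1/2 ✓
b·c²: 6/85·25/4 + (-33/34)·1/9 = 1/3 ✓
b·Ac: (-33/34)·(-17/99) = 1/6 ✓; 3 stages ⇒ order 3.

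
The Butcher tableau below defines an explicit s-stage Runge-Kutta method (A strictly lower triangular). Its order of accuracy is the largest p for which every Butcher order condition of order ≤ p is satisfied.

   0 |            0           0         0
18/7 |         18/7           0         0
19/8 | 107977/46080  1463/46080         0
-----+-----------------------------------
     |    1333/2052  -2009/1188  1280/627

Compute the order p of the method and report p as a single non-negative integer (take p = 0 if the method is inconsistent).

b = (1333/2052, -2009/1188, 1280/627)
c = (0, 18/7, 19/8)
Ac = (0, 0, 209/2560)
Σ b_i: 1333/2052·1 + (-2009/1188)·1 + 1280/627·1 = 1 ✓
b·c: (-2009/1188)·18/7 + 1280/627·19/8 = 1/2 ✓
b·c²: (-2009/1188)·324/49 + 1280/627·361/64 = 1/3 ✓
b·Ac: 1280/627·209/2560 = 1/6 ✓; 3 stages ⇒ order 3.

3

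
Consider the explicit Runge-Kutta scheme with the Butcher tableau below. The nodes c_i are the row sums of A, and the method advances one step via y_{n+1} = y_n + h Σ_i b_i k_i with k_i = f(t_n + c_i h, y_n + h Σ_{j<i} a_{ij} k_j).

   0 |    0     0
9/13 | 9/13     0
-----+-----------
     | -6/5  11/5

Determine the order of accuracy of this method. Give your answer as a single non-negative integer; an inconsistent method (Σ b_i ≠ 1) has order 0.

1

b = (-6/5, 11/5)
c = (0, 9/13)
Σ b_i: (-6/5)·1 + 11/5·1 = 1 ✓
b·c: 11/5·9/13 = 99/65 ≠ 1/2 ⇒ order 1.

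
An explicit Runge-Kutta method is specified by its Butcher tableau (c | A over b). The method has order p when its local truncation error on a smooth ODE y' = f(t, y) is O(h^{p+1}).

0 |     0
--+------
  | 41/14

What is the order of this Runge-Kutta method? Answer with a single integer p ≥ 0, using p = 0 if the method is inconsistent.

0

b = (41/14)
c = (0)
Σ b_i: 41/14·1 = 41/14 ≠ 1 ⇒ order 0.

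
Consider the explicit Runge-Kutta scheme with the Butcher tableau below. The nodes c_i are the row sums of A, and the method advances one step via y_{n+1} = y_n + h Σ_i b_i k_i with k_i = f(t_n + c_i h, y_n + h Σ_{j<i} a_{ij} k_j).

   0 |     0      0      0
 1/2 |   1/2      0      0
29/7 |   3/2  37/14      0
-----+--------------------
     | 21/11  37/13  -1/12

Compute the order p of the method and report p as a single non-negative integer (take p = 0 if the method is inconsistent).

0

b = (21/11, 37/13, -1/12)
c = (0, 1/2, 29/7)
Ac = (0, 0, 37/28)
Σ b_i: 21/11·1 + 37/13·1 + (-1/12)·1 = 8017/1716 ≠ 1 ⇒ order 0.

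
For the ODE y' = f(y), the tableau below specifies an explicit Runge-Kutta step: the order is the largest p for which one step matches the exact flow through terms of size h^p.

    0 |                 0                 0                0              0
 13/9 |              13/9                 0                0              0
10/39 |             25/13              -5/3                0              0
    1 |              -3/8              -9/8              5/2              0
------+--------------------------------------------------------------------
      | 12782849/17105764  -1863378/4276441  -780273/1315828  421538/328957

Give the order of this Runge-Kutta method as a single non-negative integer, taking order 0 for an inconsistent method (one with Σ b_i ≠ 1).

3

b = (12782849/17105764, -1863378/4276441, -780273/1315828, 421538/328957)
c = (0, 13/9, 10/39, 1)
Ac = (0, 0, -65/27, -307/312)
Σ b_i: 12782849/17105764·1 + (-1863378/4276441)·1 + (-780273/1315828)·1 + 421538/328957·1 = 1 ✓
b·c: (-1863378/4276441)·13/9 + (-780273/1315828)·10/39 + 421538/328957·1 = 1/2 ✓
b·c²: (-1863378/4276441)·169/81 + (-780273/1315828)·100/1521 + 421538/328957·1 = 1/3 ✓
b·Ac: (-780273/1315828)·(-65/27) + 421538/328957·(-307/312) = 1/6 ✓
b·c³: (-1863378/4276441)·2197/729 + (-780273/1315828)·1000/59319 + 421538/328957·1 = -4818170/115463907 ≠ 1/4 ⇒ order 3.
b·(c∘Ac): (-780273/1315828)·(-50/81) + 421538/328957·(-307/312) = -3532441/3947484 ≠ 1/8
b·Ac²: (-780273/1315828)·(-845/243) + 421538/328957·(-26561/12168) = -56588989/76975938 ≠ 1/12
b·A²c: 421538/328957·(-325/54) = -68499925/8881839 ≠ 1/24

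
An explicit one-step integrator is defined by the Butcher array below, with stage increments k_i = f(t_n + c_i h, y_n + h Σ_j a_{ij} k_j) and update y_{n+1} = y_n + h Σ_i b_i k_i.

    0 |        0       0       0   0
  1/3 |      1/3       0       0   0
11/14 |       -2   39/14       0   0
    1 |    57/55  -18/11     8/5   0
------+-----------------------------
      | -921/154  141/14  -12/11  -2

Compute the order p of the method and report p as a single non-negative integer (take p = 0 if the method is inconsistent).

b = (-921/154, 141/14, -12/11, -2)
c = (0, 1/3, 11/14, 1)
Ac = (0, 0, 13/14, 274/385)
Σ b_i: (-921/154)·1 + 141/14·1 + (-12/11)·1 + (-2)·1 = 1 ✓
b·c: 141/14·1/3 + (-12/11)·11/14 + (-2)·1 = 1/2 ✓
b·c²: 141/14·1/9 + (-12/11)·121/196 + (-2)·1 = -457/294 ≠ 1/3 ⇒ order 2.
b·Ac: (-12/11)·13/14 + (-2)·274/385 = -134/55 ≠ 1/6

2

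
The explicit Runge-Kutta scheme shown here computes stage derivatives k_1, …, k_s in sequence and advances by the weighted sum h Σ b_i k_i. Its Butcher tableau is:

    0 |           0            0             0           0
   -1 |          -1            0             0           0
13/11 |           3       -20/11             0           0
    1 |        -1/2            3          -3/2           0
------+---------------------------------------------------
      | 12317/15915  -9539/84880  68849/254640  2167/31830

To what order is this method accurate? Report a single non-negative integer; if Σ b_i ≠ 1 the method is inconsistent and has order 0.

b = (12317/15915, -9539/84880, 68849/254640, 2167/31830)
c = (0, -1, 13/11, 1)
Ac = (0, 0, 20/11, -105/22)
Σ b_i: 12317/15915·1 + (-9539/84880)·1 + 68849/254640·1 + 2167/31830·1 = 1 ✓
b·c: (-9539/84880)·(-1) + 68849/254640·13/11 + 2167/31830·1 = 1/2 ✓
b·c²: (-9539/84880)·1 + 68849/254640·169/121 + 2167/31830·1 = 1/3 ✓
b·Ac: 68849/254640·20/11 + 2167/31830·(-105/22) = 1/6 ✓
b·c³: (-9539/84880)·(-1) + 68849/254640·2197/1331 + 2167/31830·1 = 73149/116710 ≠ 1/4 ⇒ order 3.
b·(c∘Ac): 68849/254640·260/121 + 2167/31830·(-105/22) = 815/3183 ≠ 1/8
b·Ac²: 68849/254640·(-20/11) + 2167/31830·219/242 = -150551/350130 ≠ 1/12
b·A²c: 2167/31830·(-30/11) = -197/1061 ≠ 1/24

3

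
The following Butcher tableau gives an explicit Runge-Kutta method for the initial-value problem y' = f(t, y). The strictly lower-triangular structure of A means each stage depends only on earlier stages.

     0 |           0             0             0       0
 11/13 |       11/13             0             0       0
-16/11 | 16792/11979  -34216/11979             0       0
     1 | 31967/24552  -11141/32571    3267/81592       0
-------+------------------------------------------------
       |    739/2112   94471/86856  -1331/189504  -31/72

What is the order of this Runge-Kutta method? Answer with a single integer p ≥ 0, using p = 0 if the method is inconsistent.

b = (739/2112, 94471/86856, -1331/189504, -31/72)
c = (0, 11/13, -16/11, 1)
Ac = (0, 0, -2632/1089, -97/279)
Σ b_i: 739/2112·1 + 94471/86856·1 + (-1331/189504)·1 + (-31/72)·1 = 1 ✓
b·c: 94471/86856·11/13 + (-1331/189504)·(-16/11) + (-31/72)·1 = 1/2 ✓
b·c²: 94471/86856·121/169 + (-1331/189504)·256/121 + (-31/72)·1 = 1/3 ✓
b·Ac: (-1331/189504)·(-2632/1089) + (-31/72)·(-97/279) = 1/6 ✓
b·c³: 94471/86856·1331/2197 + (-1331/189504)·(-4096/1331) + (-31/72)·1 = 1/4 ✓
b·(c∘Ac): (-1331/189504)·42112/11979 + (-31/72)·(-97/279) = 1/8 ✓
b·Ac²: (-1331/189504)·(-2632/1287) + (-31/72)·(-581/3627) = 1/12 ✓
b·A²c: (-31/72)·(-3/31) = 1/24 ✓; 4 stages ⇒ order 4.

4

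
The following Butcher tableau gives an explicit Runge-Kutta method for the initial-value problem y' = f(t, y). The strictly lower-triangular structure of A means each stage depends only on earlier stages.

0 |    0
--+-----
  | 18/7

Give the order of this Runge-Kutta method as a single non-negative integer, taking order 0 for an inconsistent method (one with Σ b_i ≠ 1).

0

b = (18/7)
c = (0)
Σ b_i: 18/7·1 = 18/7 ≠ 1 ⇒ order 0.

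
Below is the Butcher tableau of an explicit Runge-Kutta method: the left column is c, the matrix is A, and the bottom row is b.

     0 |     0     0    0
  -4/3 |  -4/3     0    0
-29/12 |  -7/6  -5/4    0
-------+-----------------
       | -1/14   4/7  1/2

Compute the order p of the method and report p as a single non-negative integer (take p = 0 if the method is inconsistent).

b = (-1/14, 4/7, 1/2)
c = (0, -4/3, -29/12)
Ac = (0, 0, 5/3)
Σ b_i: (-1/14)·1 + 4/7·1 + 1/2·1 = 1 ✓
b·c: 4/7·(-4/3) + 1/2·(-29/12) = -331/168 ≠ 1/2 ⇒ order 1.

1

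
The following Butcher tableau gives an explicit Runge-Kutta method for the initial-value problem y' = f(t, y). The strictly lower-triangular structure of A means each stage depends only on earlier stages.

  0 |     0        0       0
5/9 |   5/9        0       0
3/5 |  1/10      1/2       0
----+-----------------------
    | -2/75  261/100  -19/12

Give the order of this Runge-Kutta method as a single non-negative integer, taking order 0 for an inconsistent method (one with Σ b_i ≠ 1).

b = (-2/75, 261/100, -19/12)
c = (0, 5/9, 3/5)
Ac = (0, 0, 5/18)
Σ b_i: (-2/75)·1 + 261/100·1 + (-19/12)·1 = 1 ✓
b·c: 261/100·5/9 + (-19/12)·3/5 = 1/2 ✓
b·c²: 261/100·25/81 + (-19/12)·9/25 = 53/225 ≠ 1/3 ⇒ order 2.
b·Ac: (-19/12)·5/18 = -95/216 ≠ 1/6

2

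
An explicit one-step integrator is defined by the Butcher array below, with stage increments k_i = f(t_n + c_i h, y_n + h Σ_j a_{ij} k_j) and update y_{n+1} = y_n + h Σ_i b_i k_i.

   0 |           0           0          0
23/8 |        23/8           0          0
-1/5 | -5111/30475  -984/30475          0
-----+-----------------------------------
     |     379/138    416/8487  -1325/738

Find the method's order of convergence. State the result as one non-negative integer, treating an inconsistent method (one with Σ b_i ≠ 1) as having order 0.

b = (379/138, 416/8487, -1325/738)
c = (0, 23/8, -1/5)
Ac = (0, 0, -123/1325)
Σ b_i: 379/138·1 + 416/8487·1 + (-1325/738)·1 = 1 ✓
b·c: 416/8487·23/8 + (-1325/738)·(-1/5) = 1/2 ✓
b·c²: 416/8487·529/64 + (-1325/738)·1/25 = 1/3 ✓
b·Ac: (-1325/738)·(-123/1325) = 1/6 ✓; 3 stages ⇒ order 3.

3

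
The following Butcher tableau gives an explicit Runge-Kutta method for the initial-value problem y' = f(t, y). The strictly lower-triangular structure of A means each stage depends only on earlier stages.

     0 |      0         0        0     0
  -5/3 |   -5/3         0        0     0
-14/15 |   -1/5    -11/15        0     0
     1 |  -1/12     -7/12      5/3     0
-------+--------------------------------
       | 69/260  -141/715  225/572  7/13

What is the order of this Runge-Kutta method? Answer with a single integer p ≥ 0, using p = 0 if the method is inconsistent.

b = (69/260, -141/715, 225/572, 7/13)
c = (0, -5/3, -14/15, 1)
Ac = (0, 0, 11/9, -7/12)
Σ b_i: 69/260·1 + (-141/715)·1 + 225/572·1 + 7/13·1 = 1 ✓
b·c: (-141/715)·(-5/3) + 225/572·(-14/15) + 7/13·1 = 1/2 ✓
b·c²: (-141/715)·25/9 + 225/572·196/225 + 7/13·1 = 1/3 ✓
b·Ac: 225/572·11/9 + 7/13·(-7/12) = 1/6 ✓
b·c³: (-141/715)·(-125/27) + 225/572·(-2744/3375) + 7/13·1 = 662/585 ≠ 1/4 ⇒ order 3.
b·(c∘Ac): 225/572·(-154/135) + 7/13·(-7/12) = -119/156 ≠ 1/8
b·Ac²: 225/572·(-55/27) + 7/13·(-91/540) = -3131/3510 ≠ 1/12
b·A²c: 7/13·55/27 = 385/351 ≠ 1/24

3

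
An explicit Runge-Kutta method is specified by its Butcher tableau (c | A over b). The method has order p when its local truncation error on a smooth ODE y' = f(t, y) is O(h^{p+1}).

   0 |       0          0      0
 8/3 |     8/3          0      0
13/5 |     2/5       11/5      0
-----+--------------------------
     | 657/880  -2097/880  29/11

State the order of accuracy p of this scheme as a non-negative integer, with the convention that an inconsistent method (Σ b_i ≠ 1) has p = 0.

2

b = (657/880, -2097/880, 29/11)
c = (0, 8/3, 13/5)
Ac = (0, 0, 88/15)
Σ b_i: 657/880·1 + (-2097/880)·1 + 29/11·1 = 1 ✓
b·c: (-2097/880)·8/3 + 29/11·13/5 = 1/2 ✓
b·c²: (-2097/880)·64/9 + 29/11·169/25 = 241/275 ≠ 1/3 ⇒ order 2.
b·Ac: 29/11·88/15 = 232/15 ≠ 1/6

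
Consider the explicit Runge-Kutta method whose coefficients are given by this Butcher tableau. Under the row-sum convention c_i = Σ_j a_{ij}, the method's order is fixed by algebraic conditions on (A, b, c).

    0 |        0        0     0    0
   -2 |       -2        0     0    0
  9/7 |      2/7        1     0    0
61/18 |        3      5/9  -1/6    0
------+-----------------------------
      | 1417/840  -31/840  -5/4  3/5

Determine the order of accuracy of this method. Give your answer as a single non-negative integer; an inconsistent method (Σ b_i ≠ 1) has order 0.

2

b = (1417/840, -31/840, -5/4, 3/5)
c = (0, -2, 9/7, 61/18)
Ac = (0, 0, -2, -167/126)
Σ b_i: 1417/840·1 + (-31/840)·1 + (-5/4)·1 + 3/5·1 = 1 ✓
b·c: (-31/840)·(-2) + (-5/4)·9/7 + 3/5·61/18 = 1/2 ✓
b·c²: (-31/840)·4 + (-5/4)·81/49 + 3/5·3721/324 = 30937/6615 ≠ 1/3 ⇒ order 2.
b·Ac: (-5/4)·(-2) + 3/5·(-167/126) = 179/105 ≠ 1/6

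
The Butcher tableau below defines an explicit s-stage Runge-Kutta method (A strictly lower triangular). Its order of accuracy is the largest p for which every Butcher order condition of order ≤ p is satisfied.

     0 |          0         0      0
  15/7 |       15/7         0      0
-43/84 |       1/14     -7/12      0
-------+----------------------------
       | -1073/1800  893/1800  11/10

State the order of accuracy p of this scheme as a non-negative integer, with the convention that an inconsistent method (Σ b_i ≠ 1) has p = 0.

b = (-1073/1800, 893/1800, 11/10)
c = (0, 15/7, -43/84)
Ac = (0, 0, -5/4)
Σ b_i: (-1073/1800)·1 + 893/1800·1 + 11/10·1 = 1 ✓
b·c: 893/1800·15/7 + 11/10·(-43/84) = 1/2 ✓
b·c²: 893/1800·225/49 + 11/10·1849/7056 = 181079/70560 ≠ 1/3 ⇒ order 2.
b·Ac: 11/10·(-5/4) = -11/8 ≠ 1/6

2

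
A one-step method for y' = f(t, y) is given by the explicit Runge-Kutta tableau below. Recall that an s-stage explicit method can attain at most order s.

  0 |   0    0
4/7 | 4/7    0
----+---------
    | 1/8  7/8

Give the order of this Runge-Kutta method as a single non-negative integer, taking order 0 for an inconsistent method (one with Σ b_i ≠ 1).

2

b = (1/8, 7/8)
c = (0, 4/7)
Σ b_i: 1/8·1 + 7/8·1 = 1 ✓
b·c: 7/8·4/7 = 1/2 ✓; 2 stages ⇒ order 2.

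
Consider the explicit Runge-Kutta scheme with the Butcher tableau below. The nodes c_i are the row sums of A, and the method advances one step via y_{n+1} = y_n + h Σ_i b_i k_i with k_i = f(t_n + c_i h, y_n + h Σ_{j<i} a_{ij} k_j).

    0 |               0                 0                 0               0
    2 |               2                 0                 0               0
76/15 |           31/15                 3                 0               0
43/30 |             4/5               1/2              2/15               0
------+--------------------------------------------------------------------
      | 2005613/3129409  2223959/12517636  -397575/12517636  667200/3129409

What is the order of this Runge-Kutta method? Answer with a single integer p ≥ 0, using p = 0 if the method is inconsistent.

3

b = (2005613/3129409, 2223959/12517636, -397575/12517636, 667200/3129409)
c = (0, 2, 76/15, 43/30)
Ac = (0, 0, 6, 377/225)
Σ b_i: 2005613/3129409·1 + 2223959/12517636·1 + (-397575/12517636)·1 + 667200/3129409·1 = 1 ✓
b·c: 2223959/12517636·2 + (-397575/12517636)·76/15 + 667200/3129409·43/30 = 1/2 ✓
b·c²: 2223959/12517636·4 + (-397575/12517636)·5776/225 + 667200/3129409·1849/900 = 1/3 ✓
b·Ac: (-397575/12517636)·6 + 667200/3129409·377/225 = 1/6 ✓
b·c³: 2223959/12517636·8 + (-397575/12517636)·438976/3375 + 667200/3129409·79507/27000 = -58636970/28164681 ≠ 1/4 ⇒ order 3.
b·(c∘Ac): (-397575/12517636)·152/5 + 667200/3129409·16211/6750 = -63864122/140823405 ≠ 1/8
b·Ac²: (-397575/12517636)·12 + 667200/3129409·18302/3375 = 109141967/140823405 ≠ 1/12
b·A²c: 667200/3129409·4/5 = 533760/3129409 ≠ 1/24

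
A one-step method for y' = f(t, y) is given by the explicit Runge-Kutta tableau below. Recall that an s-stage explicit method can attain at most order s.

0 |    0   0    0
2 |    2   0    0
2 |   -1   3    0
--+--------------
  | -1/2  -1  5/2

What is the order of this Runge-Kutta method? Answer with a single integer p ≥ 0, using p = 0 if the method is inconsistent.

b = (-1/2, -1, 5/2)
c = (0, 2, 2)
Ac = (0, 0, 6)
Σ b_i: (-1/2)·1 + (-1)·1 + 5/2·1 = 1 ✓
b·c: (-1)·2 + 5/2·2 = 3 ≠ 1/2 ⇒ order 1.

1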